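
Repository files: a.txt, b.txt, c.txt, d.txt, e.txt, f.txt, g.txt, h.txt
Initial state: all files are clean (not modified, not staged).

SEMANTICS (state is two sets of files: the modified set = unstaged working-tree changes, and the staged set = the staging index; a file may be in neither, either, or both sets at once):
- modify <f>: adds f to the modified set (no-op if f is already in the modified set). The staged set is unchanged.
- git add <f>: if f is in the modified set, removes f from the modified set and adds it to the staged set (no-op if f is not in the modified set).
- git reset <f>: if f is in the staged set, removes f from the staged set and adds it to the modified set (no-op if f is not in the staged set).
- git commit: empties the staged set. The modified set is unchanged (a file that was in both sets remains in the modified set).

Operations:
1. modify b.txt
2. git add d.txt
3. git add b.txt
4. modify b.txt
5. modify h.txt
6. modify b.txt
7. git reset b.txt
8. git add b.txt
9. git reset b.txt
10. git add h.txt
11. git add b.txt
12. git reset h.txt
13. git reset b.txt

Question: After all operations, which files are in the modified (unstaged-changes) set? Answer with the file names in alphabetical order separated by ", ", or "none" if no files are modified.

Answer: b.txt, h.txt

Derivation:
After op 1 (modify b.txt): modified={b.txt} staged={none}
After op 2 (git add d.txt): modified={b.txt} staged={none}
After op 3 (git add b.txt): modified={none} staged={b.txt}
After op 4 (modify b.txt): modified={b.txt} staged={b.txt}
After op 5 (modify h.txt): modified={b.txt, h.txt} staged={b.txt}
After op 6 (modify b.txt): modified={b.txt, h.txt} staged={b.txt}
After op 7 (git reset b.txt): modified={b.txt, h.txt} staged={none}
After op 8 (git add b.txt): modified={h.txt} staged={b.txt}
After op 9 (git reset b.txt): modified={b.txt, h.txt} staged={none}
After op 10 (git add h.txt): modified={b.txt} staged={h.txt}
After op 11 (git add b.txt): modified={none} staged={b.txt, h.txt}
After op 12 (git reset h.txt): modified={h.txt} staged={b.txt}
After op 13 (git reset b.txt): modified={b.txt, h.txt} staged={none}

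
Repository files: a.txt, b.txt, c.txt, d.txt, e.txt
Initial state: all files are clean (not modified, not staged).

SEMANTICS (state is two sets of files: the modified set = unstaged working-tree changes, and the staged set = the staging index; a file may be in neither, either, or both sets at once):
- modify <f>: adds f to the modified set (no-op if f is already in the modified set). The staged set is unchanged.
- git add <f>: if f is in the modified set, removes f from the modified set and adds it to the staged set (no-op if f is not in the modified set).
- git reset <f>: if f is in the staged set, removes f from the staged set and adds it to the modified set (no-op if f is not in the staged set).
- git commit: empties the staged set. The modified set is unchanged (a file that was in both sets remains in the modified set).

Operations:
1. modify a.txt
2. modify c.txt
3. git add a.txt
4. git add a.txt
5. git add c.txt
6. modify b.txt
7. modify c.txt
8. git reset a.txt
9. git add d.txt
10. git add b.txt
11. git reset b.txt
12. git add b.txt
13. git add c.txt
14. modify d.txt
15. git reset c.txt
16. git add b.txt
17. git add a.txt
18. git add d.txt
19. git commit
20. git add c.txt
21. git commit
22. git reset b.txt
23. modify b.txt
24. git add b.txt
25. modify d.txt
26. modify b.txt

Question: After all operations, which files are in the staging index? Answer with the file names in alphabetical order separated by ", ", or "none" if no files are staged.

Answer: b.txt

Derivation:
After op 1 (modify a.txt): modified={a.txt} staged={none}
After op 2 (modify c.txt): modified={a.txt, c.txt} staged={none}
After op 3 (git add a.txt): modified={c.txt} staged={a.txt}
After op 4 (git add a.txt): modified={c.txt} staged={a.txt}
After op 5 (git add c.txt): modified={none} staged={a.txt, c.txt}
After op 6 (modify b.txt): modified={b.txt} staged={a.txt, c.txt}
After op 7 (modify c.txt): modified={b.txt, c.txt} staged={a.txt, c.txt}
After op 8 (git reset a.txt): modified={a.txt, b.txt, c.txt} staged={c.txt}
After op 9 (git add d.txt): modified={a.txt, b.txt, c.txt} staged={c.txt}
After op 10 (git add b.txt): modified={a.txt, c.txt} staged={b.txt, c.txt}
After op 11 (git reset b.txt): modified={a.txt, b.txt, c.txt} staged={c.txt}
After op 12 (git add b.txt): modified={a.txt, c.txt} staged={b.txt, c.txt}
After op 13 (git add c.txt): modified={a.txt} staged={b.txt, c.txt}
After op 14 (modify d.txt): modified={a.txt, d.txt} staged={b.txt, c.txt}
After op 15 (git reset c.txt): modified={a.txt, c.txt, d.txt} staged={b.txt}
After op 16 (git add b.txt): modified={a.txt, c.txt, d.txt} staged={b.txt}
After op 17 (git add a.txt): modified={c.txt, d.txt} staged={a.txt, b.txt}
After op 18 (git add d.txt): modified={c.txt} staged={a.txt, b.txt, d.txt}
After op 19 (git commit): modified={c.txt} staged={none}
After op 20 (git add c.txt): modified={none} staged={c.txt}
After op 21 (git commit): modified={none} staged={none}
After op 22 (git reset b.txt): modified={none} staged={none}
After op 23 (modify b.txt): modified={b.txt} staged={none}
After op 24 (git add b.txt): modified={none} staged={b.txt}
After op 25 (modify d.txt): modified={d.txt} staged={b.txt}
After op 26 (modify b.txt): modified={b.txt, d.txt} staged={b.txt}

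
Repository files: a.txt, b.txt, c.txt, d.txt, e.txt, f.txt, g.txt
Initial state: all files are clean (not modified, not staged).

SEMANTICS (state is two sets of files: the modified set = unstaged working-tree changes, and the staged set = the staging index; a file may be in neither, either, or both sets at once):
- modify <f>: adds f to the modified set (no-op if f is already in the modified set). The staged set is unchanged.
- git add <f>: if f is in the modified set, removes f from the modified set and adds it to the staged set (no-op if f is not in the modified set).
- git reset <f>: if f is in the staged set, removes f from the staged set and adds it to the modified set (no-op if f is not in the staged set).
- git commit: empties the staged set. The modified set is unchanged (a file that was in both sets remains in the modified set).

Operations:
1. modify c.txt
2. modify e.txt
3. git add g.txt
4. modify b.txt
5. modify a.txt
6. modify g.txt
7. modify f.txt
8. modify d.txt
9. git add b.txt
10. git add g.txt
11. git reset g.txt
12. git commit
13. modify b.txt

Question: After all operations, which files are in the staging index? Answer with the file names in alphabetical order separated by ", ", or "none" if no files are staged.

After op 1 (modify c.txt): modified={c.txt} staged={none}
After op 2 (modify e.txt): modified={c.txt, e.txt} staged={none}
After op 3 (git add g.txt): modified={c.txt, e.txt} staged={none}
After op 4 (modify b.txt): modified={b.txt, c.txt, e.txt} staged={none}
After op 5 (modify a.txt): modified={a.txt, b.txt, c.txt, e.txt} staged={none}
After op 6 (modify g.txt): modified={a.txt, b.txt, c.txt, e.txt, g.txt} staged={none}
After op 7 (modify f.txt): modified={a.txt, b.txt, c.txt, e.txt, f.txt, g.txt} staged={none}
After op 8 (modify d.txt): modified={a.txt, b.txt, c.txt, d.txt, e.txt, f.txt, g.txt} staged={none}
After op 9 (git add b.txt): modified={a.txt, c.txt, d.txt, e.txt, f.txt, g.txt} staged={b.txt}
After op 10 (git add g.txt): modified={a.txt, c.txt, d.txt, e.txt, f.txt} staged={b.txt, g.txt}
After op 11 (git reset g.txt): modified={a.txt, c.txt, d.txt, e.txt, f.txt, g.txt} staged={b.txt}
After op 12 (git commit): modified={a.txt, c.txt, d.txt, e.txt, f.txt, g.txt} staged={none}
After op 13 (modify b.txt): modified={a.txt, b.txt, c.txt, d.txt, e.txt, f.txt, g.txt} staged={none}

Answer: none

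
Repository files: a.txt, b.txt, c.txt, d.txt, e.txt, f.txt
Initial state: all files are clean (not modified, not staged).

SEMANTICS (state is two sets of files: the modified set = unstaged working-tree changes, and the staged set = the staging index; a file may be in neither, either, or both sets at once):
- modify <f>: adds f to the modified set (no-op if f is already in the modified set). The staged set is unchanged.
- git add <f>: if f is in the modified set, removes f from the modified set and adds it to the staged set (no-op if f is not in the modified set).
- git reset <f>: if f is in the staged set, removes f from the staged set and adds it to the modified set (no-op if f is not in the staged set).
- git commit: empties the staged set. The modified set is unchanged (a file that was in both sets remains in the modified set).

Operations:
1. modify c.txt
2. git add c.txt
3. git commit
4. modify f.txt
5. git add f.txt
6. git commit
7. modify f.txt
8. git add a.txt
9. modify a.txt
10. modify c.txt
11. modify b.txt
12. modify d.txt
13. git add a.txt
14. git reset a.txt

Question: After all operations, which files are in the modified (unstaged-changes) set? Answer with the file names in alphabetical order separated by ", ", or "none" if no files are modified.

After op 1 (modify c.txt): modified={c.txt} staged={none}
After op 2 (git add c.txt): modified={none} staged={c.txt}
After op 3 (git commit): modified={none} staged={none}
After op 4 (modify f.txt): modified={f.txt} staged={none}
After op 5 (git add f.txt): modified={none} staged={f.txt}
After op 6 (git commit): modified={none} staged={none}
After op 7 (modify f.txt): modified={f.txt} staged={none}
After op 8 (git add a.txt): modified={f.txt} staged={none}
After op 9 (modify a.txt): modified={a.txt, f.txt} staged={none}
After op 10 (modify c.txt): modified={a.txt, c.txt, f.txt} staged={none}
After op 11 (modify b.txt): modified={a.txt, b.txt, c.txt, f.txt} staged={none}
After op 12 (modify d.txt): modified={a.txt, b.txt, c.txt, d.txt, f.txt} staged={none}
After op 13 (git add a.txt): modified={b.txt, c.txt, d.txt, f.txt} staged={a.txt}
After op 14 (git reset a.txt): modified={a.txt, b.txt, c.txt, d.txt, f.txt} staged={none}

Answer: a.txt, b.txt, c.txt, d.txt, f.txt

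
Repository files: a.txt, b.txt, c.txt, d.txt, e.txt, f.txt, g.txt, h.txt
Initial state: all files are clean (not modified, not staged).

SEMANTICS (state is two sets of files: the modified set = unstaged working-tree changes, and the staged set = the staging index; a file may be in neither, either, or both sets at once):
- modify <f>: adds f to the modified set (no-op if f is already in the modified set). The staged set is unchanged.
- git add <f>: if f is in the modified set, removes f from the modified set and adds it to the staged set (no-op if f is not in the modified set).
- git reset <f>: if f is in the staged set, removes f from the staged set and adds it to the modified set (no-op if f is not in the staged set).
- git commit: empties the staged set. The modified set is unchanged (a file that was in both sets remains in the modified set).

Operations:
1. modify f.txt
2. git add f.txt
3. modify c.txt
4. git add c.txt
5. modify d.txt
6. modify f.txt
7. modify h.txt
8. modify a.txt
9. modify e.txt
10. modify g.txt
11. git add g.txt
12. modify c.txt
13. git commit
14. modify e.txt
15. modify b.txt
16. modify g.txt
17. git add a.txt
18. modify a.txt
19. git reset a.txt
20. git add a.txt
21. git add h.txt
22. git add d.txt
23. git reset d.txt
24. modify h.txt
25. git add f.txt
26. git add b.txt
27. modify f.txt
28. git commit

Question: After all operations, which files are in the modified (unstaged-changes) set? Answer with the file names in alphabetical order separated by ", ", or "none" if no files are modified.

After op 1 (modify f.txt): modified={f.txt} staged={none}
After op 2 (git add f.txt): modified={none} staged={f.txt}
After op 3 (modify c.txt): modified={c.txt} staged={f.txt}
After op 4 (git add c.txt): modified={none} staged={c.txt, f.txt}
After op 5 (modify d.txt): modified={d.txt} staged={c.txt, f.txt}
After op 6 (modify f.txt): modified={d.txt, f.txt} staged={c.txt, f.txt}
After op 7 (modify h.txt): modified={d.txt, f.txt, h.txt} staged={c.txt, f.txt}
After op 8 (modify a.txt): modified={a.txt, d.txt, f.txt, h.txt} staged={c.txt, f.txt}
After op 9 (modify e.txt): modified={a.txt, d.txt, e.txt, f.txt, h.txt} staged={c.txt, f.txt}
After op 10 (modify g.txt): modified={a.txt, d.txt, e.txt, f.txt, g.txt, h.txt} staged={c.txt, f.txt}
After op 11 (git add g.txt): modified={a.txt, d.txt, e.txt, f.txt, h.txt} staged={c.txt, f.txt, g.txt}
After op 12 (modify c.txt): modified={a.txt, c.txt, d.txt, e.txt, f.txt, h.txt} staged={c.txt, f.txt, g.txt}
After op 13 (git commit): modified={a.txt, c.txt, d.txt, e.txt, f.txt, h.txt} staged={none}
After op 14 (modify e.txt): modified={a.txt, c.txt, d.txt, e.txt, f.txt, h.txt} staged={none}
After op 15 (modify b.txt): modified={a.txt, b.txt, c.txt, d.txt, e.txt, f.txt, h.txt} staged={none}
After op 16 (modify g.txt): modified={a.txt, b.txt, c.txt, d.txt, e.txt, f.txt, g.txt, h.txt} staged={none}
After op 17 (git add a.txt): modified={b.txt, c.txt, d.txt, e.txt, f.txt, g.txt, h.txt} staged={a.txt}
After op 18 (modify a.txt): modified={a.txt, b.txt, c.txt, d.txt, e.txt, f.txt, g.txt, h.txt} staged={a.txt}
After op 19 (git reset a.txt): modified={a.txt, b.txt, c.txt, d.txt, e.txt, f.txt, g.txt, h.txt} staged={none}
After op 20 (git add a.txt): modified={b.txt, c.txt, d.txt, e.txt, f.txt, g.txt, h.txt} staged={a.txt}
After op 21 (git add h.txt): modified={b.txt, c.txt, d.txt, e.txt, f.txt, g.txt} staged={a.txt, h.txt}
After op 22 (git add d.txt): modified={b.txt, c.txt, e.txt, f.txt, g.txt} staged={a.txt, d.txt, h.txt}
After op 23 (git reset d.txt): modified={b.txt, c.txt, d.txt, e.txt, f.txt, g.txt} staged={a.txt, h.txt}
After op 24 (modify h.txt): modified={b.txt, c.txt, d.txt, e.txt, f.txt, g.txt, h.txt} staged={a.txt, h.txt}
After op 25 (git add f.txt): modified={b.txt, c.txt, d.txt, e.txt, g.txt, h.txt} staged={a.txt, f.txt, h.txt}
After op 26 (git add b.txt): modified={c.txt, d.txt, e.txt, g.txt, h.txt} staged={a.txt, b.txt, f.txt, h.txt}
After op 27 (modify f.txt): modified={c.txt, d.txt, e.txt, f.txt, g.txt, h.txt} staged={a.txt, b.txt, f.txt, h.txt}
After op 28 (git commit): modified={c.txt, d.txt, e.txt, f.txt, g.txt, h.txt} staged={none}

Answer: c.txt, d.txt, e.txt, f.txt, g.txt, h.txt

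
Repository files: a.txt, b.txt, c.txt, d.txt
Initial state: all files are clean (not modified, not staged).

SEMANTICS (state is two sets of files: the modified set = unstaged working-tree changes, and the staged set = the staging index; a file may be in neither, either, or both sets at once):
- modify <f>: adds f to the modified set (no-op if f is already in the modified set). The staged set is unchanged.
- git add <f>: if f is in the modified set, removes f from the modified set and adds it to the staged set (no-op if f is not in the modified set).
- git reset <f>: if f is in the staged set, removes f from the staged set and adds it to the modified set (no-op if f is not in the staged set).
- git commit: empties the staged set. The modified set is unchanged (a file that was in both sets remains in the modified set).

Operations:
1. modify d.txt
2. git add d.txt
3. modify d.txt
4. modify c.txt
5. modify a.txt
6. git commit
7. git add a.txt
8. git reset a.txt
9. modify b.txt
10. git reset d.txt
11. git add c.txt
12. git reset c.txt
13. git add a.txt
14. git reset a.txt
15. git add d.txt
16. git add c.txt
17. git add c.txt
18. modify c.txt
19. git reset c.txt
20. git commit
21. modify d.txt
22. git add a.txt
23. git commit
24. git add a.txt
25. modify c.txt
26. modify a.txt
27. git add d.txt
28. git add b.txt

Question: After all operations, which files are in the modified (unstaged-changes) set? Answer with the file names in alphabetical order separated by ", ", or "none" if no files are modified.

Answer: a.txt, c.txt

Derivation:
After op 1 (modify d.txt): modified={d.txt} staged={none}
After op 2 (git add d.txt): modified={none} staged={d.txt}
After op 3 (modify d.txt): modified={d.txt} staged={d.txt}
After op 4 (modify c.txt): modified={c.txt, d.txt} staged={d.txt}
After op 5 (modify a.txt): modified={a.txt, c.txt, d.txt} staged={d.txt}
After op 6 (git commit): modified={a.txt, c.txt, d.txt} staged={none}
After op 7 (git add a.txt): modified={c.txt, d.txt} staged={a.txt}
After op 8 (git reset a.txt): modified={a.txt, c.txt, d.txt} staged={none}
After op 9 (modify b.txt): modified={a.txt, b.txt, c.txt, d.txt} staged={none}
After op 10 (git reset d.txt): modified={a.txt, b.txt, c.txt, d.txt} staged={none}
After op 11 (git add c.txt): modified={a.txt, b.txt, d.txt} staged={c.txt}
After op 12 (git reset c.txt): modified={a.txt, b.txt, c.txt, d.txt} staged={none}
After op 13 (git add a.txt): modified={b.txt, c.txt, d.txt} staged={a.txt}
After op 14 (git reset a.txt): modified={a.txt, b.txt, c.txt, d.txt} staged={none}
After op 15 (git add d.txt): modified={a.txt, b.txt, c.txt} staged={d.txt}
After op 16 (git add c.txt): modified={a.txt, b.txt} staged={c.txt, d.txt}
After op 17 (git add c.txt): modified={a.txt, b.txt} staged={c.txt, d.txt}
After op 18 (modify c.txt): modified={a.txt, b.txt, c.txt} staged={c.txt, d.txt}
After op 19 (git reset c.txt): modified={a.txt, b.txt, c.txt} staged={d.txt}
After op 20 (git commit): modified={a.txt, b.txt, c.txt} staged={none}
After op 21 (modify d.txt): modified={a.txt, b.txt, c.txt, d.txt} staged={none}
After op 22 (git add a.txt): modified={b.txt, c.txt, d.txt} staged={a.txt}
After op 23 (git commit): modified={b.txt, c.txt, d.txt} staged={none}
After op 24 (git add a.txt): modified={b.txt, c.txt, d.txt} staged={none}
After op 25 (modify c.txt): modified={b.txt, c.txt, d.txt} staged={none}
After op 26 (modify a.txt): modified={a.txt, b.txt, c.txt, d.txt} staged={none}
After op 27 (git add d.txt): modified={a.txt, b.txt, c.txt} staged={d.txt}
After op 28 (git add b.txt): modified={a.txt, c.txt} staged={b.txt, d.txt}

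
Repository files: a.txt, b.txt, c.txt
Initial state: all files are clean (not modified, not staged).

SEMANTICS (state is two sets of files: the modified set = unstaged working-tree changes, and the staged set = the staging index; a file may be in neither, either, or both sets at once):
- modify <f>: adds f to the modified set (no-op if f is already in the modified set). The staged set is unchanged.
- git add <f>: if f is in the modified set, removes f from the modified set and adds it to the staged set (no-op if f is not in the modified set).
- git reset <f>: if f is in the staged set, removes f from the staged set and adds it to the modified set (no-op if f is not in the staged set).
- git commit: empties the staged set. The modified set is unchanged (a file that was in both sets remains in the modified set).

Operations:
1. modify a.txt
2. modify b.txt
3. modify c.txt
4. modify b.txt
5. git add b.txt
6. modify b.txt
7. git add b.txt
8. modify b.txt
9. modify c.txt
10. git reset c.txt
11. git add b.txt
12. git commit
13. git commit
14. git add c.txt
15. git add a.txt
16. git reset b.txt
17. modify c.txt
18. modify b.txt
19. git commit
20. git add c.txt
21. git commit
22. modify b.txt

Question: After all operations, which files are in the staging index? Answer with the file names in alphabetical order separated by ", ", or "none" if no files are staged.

After op 1 (modify a.txt): modified={a.txt} staged={none}
After op 2 (modify b.txt): modified={a.txt, b.txt} staged={none}
After op 3 (modify c.txt): modified={a.txt, b.txt, c.txt} staged={none}
After op 4 (modify b.txt): modified={a.txt, b.txt, c.txt} staged={none}
After op 5 (git add b.txt): modified={a.txt, c.txt} staged={b.txt}
After op 6 (modify b.txt): modified={a.txt, b.txt, c.txt} staged={b.txt}
After op 7 (git add b.txt): modified={a.txt, c.txt} staged={b.txt}
After op 8 (modify b.txt): modified={a.txt, b.txt, c.txt} staged={b.txt}
After op 9 (modify c.txt): modified={a.txt, b.txt, c.txt} staged={b.txt}
After op 10 (git reset c.txt): modified={a.txt, b.txt, c.txt} staged={b.txt}
After op 11 (git add b.txt): modified={a.txt, c.txt} staged={b.txt}
After op 12 (git commit): modified={a.txt, c.txt} staged={none}
After op 13 (git commit): modified={a.txt, c.txt} staged={none}
After op 14 (git add c.txt): modified={a.txt} staged={c.txt}
After op 15 (git add a.txt): modified={none} staged={a.txt, c.txt}
After op 16 (git reset b.txt): modified={none} staged={a.txt, c.txt}
After op 17 (modify c.txt): modified={c.txt} staged={a.txt, c.txt}
After op 18 (modify b.txt): modified={b.txt, c.txt} staged={a.txt, c.txt}
After op 19 (git commit): modified={b.txt, c.txt} staged={none}
After op 20 (git add c.txt): modified={b.txt} staged={c.txt}
After op 21 (git commit): modified={b.txt} staged={none}
After op 22 (modify b.txt): modified={b.txt} staged={none}

Answer: none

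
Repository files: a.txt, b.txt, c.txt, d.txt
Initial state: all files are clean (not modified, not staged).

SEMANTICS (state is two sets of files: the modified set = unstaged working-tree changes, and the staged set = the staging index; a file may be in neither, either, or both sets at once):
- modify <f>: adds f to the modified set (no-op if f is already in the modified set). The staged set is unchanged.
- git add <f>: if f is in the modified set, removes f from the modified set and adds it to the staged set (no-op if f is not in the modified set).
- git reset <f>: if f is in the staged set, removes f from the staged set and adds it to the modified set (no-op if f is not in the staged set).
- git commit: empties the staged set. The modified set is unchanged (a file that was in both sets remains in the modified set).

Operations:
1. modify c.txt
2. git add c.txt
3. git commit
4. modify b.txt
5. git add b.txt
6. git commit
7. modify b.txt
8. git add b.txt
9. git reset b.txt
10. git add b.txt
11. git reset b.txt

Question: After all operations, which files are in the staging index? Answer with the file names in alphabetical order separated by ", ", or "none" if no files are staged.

Answer: none

Derivation:
After op 1 (modify c.txt): modified={c.txt} staged={none}
After op 2 (git add c.txt): modified={none} staged={c.txt}
After op 3 (git commit): modified={none} staged={none}
After op 4 (modify b.txt): modified={b.txt} staged={none}
After op 5 (git add b.txt): modified={none} staged={b.txt}
After op 6 (git commit): modified={none} staged={none}
After op 7 (modify b.txt): modified={b.txt} staged={none}
After op 8 (git add b.txt): modified={none} staged={b.txt}
After op 9 (git reset b.txt): modified={b.txt} staged={none}
After op 10 (git add b.txt): modified={none} staged={b.txt}
After op 11 (git reset b.txt): modified={b.txt} staged={none}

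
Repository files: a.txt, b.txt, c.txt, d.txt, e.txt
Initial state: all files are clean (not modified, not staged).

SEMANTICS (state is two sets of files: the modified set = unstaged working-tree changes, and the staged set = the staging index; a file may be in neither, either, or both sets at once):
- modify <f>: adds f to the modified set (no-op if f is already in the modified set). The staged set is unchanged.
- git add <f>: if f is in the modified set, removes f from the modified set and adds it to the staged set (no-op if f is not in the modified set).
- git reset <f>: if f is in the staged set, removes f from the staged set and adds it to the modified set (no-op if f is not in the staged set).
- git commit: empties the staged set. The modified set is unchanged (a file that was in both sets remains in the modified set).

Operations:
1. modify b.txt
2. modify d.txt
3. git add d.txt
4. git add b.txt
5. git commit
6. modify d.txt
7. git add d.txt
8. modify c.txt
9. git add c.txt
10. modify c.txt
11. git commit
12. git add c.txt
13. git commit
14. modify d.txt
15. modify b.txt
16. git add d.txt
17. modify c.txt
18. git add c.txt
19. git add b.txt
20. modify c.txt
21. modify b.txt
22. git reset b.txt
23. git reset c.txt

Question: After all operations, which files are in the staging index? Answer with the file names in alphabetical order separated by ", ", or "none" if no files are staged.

Answer: d.txt

Derivation:
After op 1 (modify b.txt): modified={b.txt} staged={none}
After op 2 (modify d.txt): modified={b.txt, d.txt} staged={none}
After op 3 (git add d.txt): modified={b.txt} staged={d.txt}
After op 4 (git add b.txt): modified={none} staged={b.txt, d.txt}
After op 5 (git commit): modified={none} staged={none}
After op 6 (modify d.txt): modified={d.txt} staged={none}
After op 7 (git add d.txt): modified={none} staged={d.txt}
After op 8 (modify c.txt): modified={c.txt} staged={d.txt}
After op 9 (git add c.txt): modified={none} staged={c.txt, d.txt}
After op 10 (modify c.txt): modified={c.txt} staged={c.txt, d.txt}
After op 11 (git commit): modified={c.txt} staged={none}
After op 12 (git add c.txt): modified={none} staged={c.txt}
After op 13 (git commit): modified={none} staged={none}
After op 14 (modify d.txt): modified={d.txt} staged={none}
After op 15 (modify b.txt): modified={b.txt, d.txt} staged={none}
After op 16 (git add d.txt): modified={b.txt} staged={d.txt}
After op 17 (modify c.txt): modified={b.txt, c.txt} staged={d.txt}
After op 18 (git add c.txt): modified={b.txt} staged={c.txt, d.txt}
After op 19 (git add b.txt): modified={none} staged={b.txt, c.txt, d.txt}
After op 20 (modify c.txt): modified={c.txt} staged={b.txt, c.txt, d.txt}
After op 21 (modify b.txt): modified={b.txt, c.txt} staged={b.txt, c.txt, d.txt}
After op 22 (git reset b.txt): modified={b.txt, c.txt} staged={c.txt, d.txt}
After op 23 (git reset c.txt): modified={b.txt, c.txt} staged={d.txt}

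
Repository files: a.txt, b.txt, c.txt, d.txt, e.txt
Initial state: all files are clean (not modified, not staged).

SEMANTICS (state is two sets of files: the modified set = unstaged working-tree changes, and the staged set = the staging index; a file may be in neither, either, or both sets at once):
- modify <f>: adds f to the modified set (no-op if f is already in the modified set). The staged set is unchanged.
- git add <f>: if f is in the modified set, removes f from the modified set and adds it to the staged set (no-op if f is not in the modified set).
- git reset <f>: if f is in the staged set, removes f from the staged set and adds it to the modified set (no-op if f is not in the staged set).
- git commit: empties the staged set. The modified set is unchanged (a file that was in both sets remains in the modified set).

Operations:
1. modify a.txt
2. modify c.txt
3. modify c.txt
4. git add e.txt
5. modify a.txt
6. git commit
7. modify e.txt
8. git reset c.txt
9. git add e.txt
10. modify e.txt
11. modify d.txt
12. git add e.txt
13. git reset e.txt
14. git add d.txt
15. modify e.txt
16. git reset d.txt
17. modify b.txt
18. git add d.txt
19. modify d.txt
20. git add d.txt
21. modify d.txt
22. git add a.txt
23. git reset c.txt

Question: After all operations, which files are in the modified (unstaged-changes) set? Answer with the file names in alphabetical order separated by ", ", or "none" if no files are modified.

Answer: b.txt, c.txt, d.txt, e.txt

Derivation:
After op 1 (modify a.txt): modified={a.txt} staged={none}
After op 2 (modify c.txt): modified={a.txt, c.txt} staged={none}
After op 3 (modify c.txt): modified={a.txt, c.txt} staged={none}
After op 4 (git add e.txt): modified={a.txt, c.txt} staged={none}
After op 5 (modify a.txt): modified={a.txt, c.txt} staged={none}
After op 6 (git commit): modified={a.txt, c.txt} staged={none}
After op 7 (modify e.txt): modified={a.txt, c.txt, e.txt} staged={none}
After op 8 (git reset c.txt): modified={a.txt, c.txt, e.txt} staged={none}
After op 9 (git add e.txt): modified={a.txt, c.txt} staged={e.txt}
After op 10 (modify e.txt): modified={a.txt, c.txt, e.txt} staged={e.txt}
After op 11 (modify d.txt): modified={a.txt, c.txt, d.txt, e.txt} staged={e.txt}
After op 12 (git add e.txt): modified={a.txt, c.txt, d.txt} staged={e.txt}
After op 13 (git reset e.txt): modified={a.txt, c.txt, d.txt, e.txt} staged={none}
After op 14 (git add d.txt): modified={a.txt, c.txt, e.txt} staged={d.txt}
After op 15 (modify e.txt): modified={a.txt, c.txt, e.txt} staged={d.txt}
After op 16 (git reset d.txt): modified={a.txt, c.txt, d.txt, e.txt} staged={none}
After op 17 (modify b.txt): modified={a.txt, b.txt, c.txt, d.txt, e.txt} staged={none}
After op 18 (git add d.txt): modified={a.txt, b.txt, c.txt, e.txt} staged={d.txt}
After op 19 (modify d.txt): modified={a.txt, b.txt, c.txt, d.txt, e.txt} staged={d.txt}
After op 20 (git add d.txt): modified={a.txt, b.txt, c.txt, e.txt} staged={d.txt}
After op 21 (modify d.txt): modified={a.txt, b.txt, c.txt, d.txt, e.txt} staged={d.txt}
After op 22 (git add a.txt): modified={b.txt, c.txt, d.txt, e.txt} staged={a.txt, d.txt}
After op 23 (git reset c.txt): modified={b.txt, c.txt, d.txt, e.txt} staged={a.txt, d.txt}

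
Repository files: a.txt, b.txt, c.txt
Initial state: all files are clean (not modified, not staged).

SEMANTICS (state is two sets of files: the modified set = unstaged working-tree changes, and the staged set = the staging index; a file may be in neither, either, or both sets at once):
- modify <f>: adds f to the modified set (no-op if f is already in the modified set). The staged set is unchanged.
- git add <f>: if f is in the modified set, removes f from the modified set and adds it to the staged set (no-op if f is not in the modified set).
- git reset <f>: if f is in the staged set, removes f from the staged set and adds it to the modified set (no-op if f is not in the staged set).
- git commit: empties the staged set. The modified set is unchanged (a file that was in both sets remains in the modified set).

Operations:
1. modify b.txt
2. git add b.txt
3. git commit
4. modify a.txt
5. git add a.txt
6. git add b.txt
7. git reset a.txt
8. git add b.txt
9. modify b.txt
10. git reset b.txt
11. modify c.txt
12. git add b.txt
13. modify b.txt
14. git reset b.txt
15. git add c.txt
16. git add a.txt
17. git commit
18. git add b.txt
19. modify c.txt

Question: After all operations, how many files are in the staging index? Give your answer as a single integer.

After op 1 (modify b.txt): modified={b.txt} staged={none}
After op 2 (git add b.txt): modified={none} staged={b.txt}
After op 3 (git commit): modified={none} staged={none}
After op 4 (modify a.txt): modified={a.txt} staged={none}
After op 5 (git add a.txt): modified={none} staged={a.txt}
After op 6 (git add b.txt): modified={none} staged={a.txt}
After op 7 (git reset a.txt): modified={a.txt} staged={none}
After op 8 (git add b.txt): modified={a.txt} staged={none}
After op 9 (modify b.txt): modified={a.txt, b.txt} staged={none}
After op 10 (git reset b.txt): modified={a.txt, b.txt} staged={none}
After op 11 (modify c.txt): modified={a.txt, b.txt, c.txt} staged={none}
After op 12 (git add b.txt): modified={a.txt, c.txt} staged={b.txt}
After op 13 (modify b.txt): modified={a.txt, b.txt, c.txt} staged={b.txt}
After op 14 (git reset b.txt): modified={a.txt, b.txt, c.txt} staged={none}
After op 15 (git add c.txt): modified={a.txt, b.txt} staged={c.txt}
After op 16 (git add a.txt): modified={b.txt} staged={a.txt, c.txt}
After op 17 (git commit): modified={b.txt} staged={none}
After op 18 (git add b.txt): modified={none} staged={b.txt}
After op 19 (modify c.txt): modified={c.txt} staged={b.txt}
Final staged set: {b.txt} -> count=1

Answer: 1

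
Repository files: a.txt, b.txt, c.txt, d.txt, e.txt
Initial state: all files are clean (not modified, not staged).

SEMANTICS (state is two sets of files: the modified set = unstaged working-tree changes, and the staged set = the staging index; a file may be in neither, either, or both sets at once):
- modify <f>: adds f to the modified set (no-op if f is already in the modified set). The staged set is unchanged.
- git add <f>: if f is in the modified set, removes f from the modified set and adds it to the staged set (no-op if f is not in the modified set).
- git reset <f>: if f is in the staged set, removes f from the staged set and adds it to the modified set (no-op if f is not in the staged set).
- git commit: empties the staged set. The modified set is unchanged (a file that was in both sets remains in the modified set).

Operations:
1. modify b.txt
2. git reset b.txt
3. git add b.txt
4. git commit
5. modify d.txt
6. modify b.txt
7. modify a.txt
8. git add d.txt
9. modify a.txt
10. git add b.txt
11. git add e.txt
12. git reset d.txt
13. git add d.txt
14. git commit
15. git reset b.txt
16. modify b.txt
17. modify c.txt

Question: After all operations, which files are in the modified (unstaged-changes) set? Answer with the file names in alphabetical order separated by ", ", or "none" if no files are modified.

Answer: a.txt, b.txt, c.txt

Derivation:
After op 1 (modify b.txt): modified={b.txt} staged={none}
After op 2 (git reset b.txt): modified={b.txt} staged={none}
After op 3 (git add b.txt): modified={none} staged={b.txt}
After op 4 (git commit): modified={none} staged={none}
After op 5 (modify d.txt): modified={d.txt} staged={none}
After op 6 (modify b.txt): modified={b.txt, d.txt} staged={none}
After op 7 (modify a.txt): modified={a.txt, b.txt, d.txt} staged={none}
After op 8 (git add d.txt): modified={a.txt, b.txt} staged={d.txt}
After op 9 (modify a.txt): modified={a.txt, b.txt} staged={d.txt}
After op 10 (git add b.txt): modified={a.txt} staged={b.txt, d.txt}
After op 11 (git add e.txt): modified={a.txt} staged={b.txt, d.txt}
After op 12 (git reset d.txt): modified={a.txt, d.txt} staged={b.txt}
After op 13 (git add d.txt): modified={a.txt} staged={b.txt, d.txt}
After op 14 (git commit): modified={a.txt} staged={none}
After op 15 (git reset b.txt): modified={a.txt} staged={none}
After op 16 (modify b.txt): modified={a.txt, b.txt} staged={none}
After op 17 (modify c.txt): modified={a.txt, b.txt, c.txt} staged={none}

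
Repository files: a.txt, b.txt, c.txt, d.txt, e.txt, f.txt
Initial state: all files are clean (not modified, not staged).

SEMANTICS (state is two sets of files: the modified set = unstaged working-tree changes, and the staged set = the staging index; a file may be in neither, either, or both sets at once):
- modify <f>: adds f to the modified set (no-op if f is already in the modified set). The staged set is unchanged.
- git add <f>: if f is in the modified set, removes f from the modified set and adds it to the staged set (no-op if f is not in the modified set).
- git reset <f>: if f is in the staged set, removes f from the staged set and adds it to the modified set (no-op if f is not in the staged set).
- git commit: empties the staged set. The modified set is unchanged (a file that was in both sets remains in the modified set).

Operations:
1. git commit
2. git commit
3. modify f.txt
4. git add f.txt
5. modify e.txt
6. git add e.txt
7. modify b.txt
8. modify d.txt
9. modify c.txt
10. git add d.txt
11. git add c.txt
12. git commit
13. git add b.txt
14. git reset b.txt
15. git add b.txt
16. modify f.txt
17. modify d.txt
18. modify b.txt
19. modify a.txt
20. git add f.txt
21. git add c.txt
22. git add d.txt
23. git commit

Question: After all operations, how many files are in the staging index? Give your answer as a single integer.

After op 1 (git commit): modified={none} staged={none}
After op 2 (git commit): modified={none} staged={none}
After op 3 (modify f.txt): modified={f.txt} staged={none}
After op 4 (git add f.txt): modified={none} staged={f.txt}
After op 5 (modify e.txt): modified={e.txt} staged={f.txt}
After op 6 (git add e.txt): modified={none} staged={e.txt, f.txt}
After op 7 (modify b.txt): modified={b.txt} staged={e.txt, f.txt}
After op 8 (modify d.txt): modified={b.txt, d.txt} staged={e.txt, f.txt}
After op 9 (modify c.txt): modified={b.txt, c.txt, d.txt} staged={e.txt, f.txt}
After op 10 (git add d.txt): modified={b.txt, c.txt} staged={d.txt, e.txt, f.txt}
After op 11 (git add c.txt): modified={b.txt} staged={c.txt, d.txt, e.txt, f.txt}
After op 12 (git commit): modified={b.txt} staged={none}
After op 13 (git add b.txt): modified={none} staged={b.txt}
After op 14 (git reset b.txt): modified={b.txt} staged={none}
After op 15 (git add b.txt): modified={none} staged={b.txt}
After op 16 (modify f.txt): modified={f.txt} staged={b.txt}
After op 17 (modify d.txt): modified={d.txt, f.txt} staged={b.txt}
After op 18 (modify b.txt): modified={b.txt, d.txt, f.txt} staged={b.txt}
After op 19 (modify a.txt): modified={a.txt, b.txt, d.txt, f.txt} staged={b.txt}
After op 20 (git add f.txt): modified={a.txt, b.txt, d.txt} staged={b.txt, f.txt}
After op 21 (git add c.txt): modified={a.txt, b.txt, d.txt} staged={b.txt, f.txt}
After op 22 (git add d.txt): modified={a.txt, b.txt} staged={b.txt, d.txt, f.txt}
After op 23 (git commit): modified={a.txt, b.txt} staged={none}
Final staged set: {none} -> count=0

Answer: 0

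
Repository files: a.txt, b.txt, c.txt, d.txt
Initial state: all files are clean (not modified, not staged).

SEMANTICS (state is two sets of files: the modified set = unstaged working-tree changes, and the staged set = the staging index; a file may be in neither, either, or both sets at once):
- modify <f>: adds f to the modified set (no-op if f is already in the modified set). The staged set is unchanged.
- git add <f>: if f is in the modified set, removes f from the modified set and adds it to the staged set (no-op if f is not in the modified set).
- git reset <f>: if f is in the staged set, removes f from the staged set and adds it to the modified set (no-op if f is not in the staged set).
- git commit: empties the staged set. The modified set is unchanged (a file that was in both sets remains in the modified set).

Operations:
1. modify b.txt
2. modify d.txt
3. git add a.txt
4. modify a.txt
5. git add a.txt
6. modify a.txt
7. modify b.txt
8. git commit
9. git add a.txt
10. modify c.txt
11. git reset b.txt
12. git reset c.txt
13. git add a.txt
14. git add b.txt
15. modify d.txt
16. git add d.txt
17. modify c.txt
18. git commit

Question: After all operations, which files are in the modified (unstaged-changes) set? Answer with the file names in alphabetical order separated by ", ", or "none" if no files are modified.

After op 1 (modify b.txt): modified={b.txt} staged={none}
After op 2 (modify d.txt): modified={b.txt, d.txt} staged={none}
After op 3 (git add a.txt): modified={b.txt, d.txt} staged={none}
After op 4 (modify a.txt): modified={a.txt, b.txt, d.txt} staged={none}
After op 5 (git add a.txt): modified={b.txt, d.txt} staged={a.txt}
After op 6 (modify a.txt): modified={a.txt, b.txt, d.txt} staged={a.txt}
After op 7 (modify b.txt): modified={a.txt, b.txt, d.txt} staged={a.txt}
After op 8 (git commit): modified={a.txt, b.txt, d.txt} staged={none}
After op 9 (git add a.txt): modified={b.txt, d.txt} staged={a.txt}
After op 10 (modify c.txt): modified={b.txt, c.txt, d.txt} staged={a.txt}
After op 11 (git reset b.txt): modified={b.txt, c.txt, d.txt} staged={a.txt}
After op 12 (git reset c.txt): modified={b.txt, c.txt, d.txt} staged={a.txt}
After op 13 (git add a.txt): modified={b.txt, c.txt, d.txt} staged={a.txt}
After op 14 (git add b.txt): modified={c.txt, d.txt} staged={a.txt, b.txt}
After op 15 (modify d.txt): modified={c.txt, d.txt} staged={a.txt, b.txt}
After op 16 (git add d.txt): modified={c.txt} staged={a.txt, b.txt, d.txt}
After op 17 (modify c.txt): modified={c.txt} staged={a.txt, b.txt, d.txt}
After op 18 (git commit): modified={c.txt} staged={none}

Answer: c.txt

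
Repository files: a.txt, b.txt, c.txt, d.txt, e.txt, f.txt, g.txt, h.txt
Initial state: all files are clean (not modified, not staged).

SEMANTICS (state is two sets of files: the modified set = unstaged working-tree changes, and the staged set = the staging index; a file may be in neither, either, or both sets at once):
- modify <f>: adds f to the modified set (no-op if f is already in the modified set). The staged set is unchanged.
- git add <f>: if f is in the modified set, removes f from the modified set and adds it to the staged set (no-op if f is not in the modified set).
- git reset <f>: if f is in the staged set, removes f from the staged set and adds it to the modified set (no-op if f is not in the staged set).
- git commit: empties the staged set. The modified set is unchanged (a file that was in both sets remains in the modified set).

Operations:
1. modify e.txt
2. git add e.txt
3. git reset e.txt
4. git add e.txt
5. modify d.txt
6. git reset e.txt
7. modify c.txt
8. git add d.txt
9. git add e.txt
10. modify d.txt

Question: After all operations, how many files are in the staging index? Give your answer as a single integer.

Answer: 2

Derivation:
After op 1 (modify e.txt): modified={e.txt} staged={none}
After op 2 (git add e.txt): modified={none} staged={e.txt}
After op 3 (git reset e.txt): modified={e.txt} staged={none}
After op 4 (git add e.txt): modified={none} staged={e.txt}
After op 5 (modify d.txt): modified={d.txt} staged={e.txt}
After op 6 (git reset e.txt): modified={d.txt, e.txt} staged={none}
After op 7 (modify c.txt): modified={c.txt, d.txt, e.txt} staged={none}
After op 8 (git add d.txt): modified={c.txt, e.txt} staged={d.txt}
After op 9 (git add e.txt): modified={c.txt} staged={d.txt, e.txt}
After op 10 (modify d.txt): modified={c.txt, d.txt} staged={d.txt, e.txt}
Final staged set: {d.txt, e.txt} -> count=2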